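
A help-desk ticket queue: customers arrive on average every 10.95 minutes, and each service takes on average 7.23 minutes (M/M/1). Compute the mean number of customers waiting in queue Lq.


λ = 60/10.95 = 5.4795 /hr
μ = 60/7.23 = 8.2988 /hr
ρ = λ/μ = 5.4795/8.2988 = 0.6603
Lq = ρ²/(1−ρ) = 0.4360/0.3397 = 1.2833

Final: 1.2833


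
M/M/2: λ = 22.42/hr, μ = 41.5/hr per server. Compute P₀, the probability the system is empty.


a = λ/μ = 22.42/41.5 = 0.5402; ρ = a/c = 0.2701
Σ_{k=0}^{1} a^k/k! (terms k=0..1) = 1.00000 + 0.54024 = 1.54024
Tail: a^2/(2!(1−ρ)) = 0.29186/(2·0.7299) = 0.19994
P₀ = 1/(1.54024 + 0.19994) = 1/1.74018 = 0.574654

Final: 0.574654


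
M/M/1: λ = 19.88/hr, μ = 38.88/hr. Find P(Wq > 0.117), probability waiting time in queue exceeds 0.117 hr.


ρ = 19.88/38.88 = 0.5113
P(Wq > t) = ρ·e^{−(μ−λ)t} = 0.5113·e^{−2.2230}
= 0.5113·0.108284 = 0.055367

Final: 0.055367


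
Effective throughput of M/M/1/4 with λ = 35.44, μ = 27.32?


ρ = 1.2972; P_K = (1−ρ)ρ^4/(1−ρ^5) = 0.314824
λ_eff = λ(1 − P_K) = 35.44·(1 − 0.314824) = 35.44·0.685176 = 24.2826 /hr

Final: 24.2826 /hr


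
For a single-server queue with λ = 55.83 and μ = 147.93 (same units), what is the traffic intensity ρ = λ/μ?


ρ = λ/μ = 55.83/147.93 = 0.3774

Final: 0.3774


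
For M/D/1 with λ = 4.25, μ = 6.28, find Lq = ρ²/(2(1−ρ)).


ρ = 4.25/6.28 = 0.6768
M/D/1: Lq = ρ²/(2(1−ρ)) = 0.4580/(2·0.3232) = 0.70842

Final: 0.70842


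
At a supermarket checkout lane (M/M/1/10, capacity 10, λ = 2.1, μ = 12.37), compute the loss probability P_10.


ρ = λ/μ = 2.1/12.37 = 0.1698
P_K = (1−ρ)ρ^K/(1−ρ^(K+1)) = (0.8302·0.00000001988)/(1 − 0.000000003376)
= 0.00000001651/1.000000 = 0.00000001651

Final: 0.00000001651


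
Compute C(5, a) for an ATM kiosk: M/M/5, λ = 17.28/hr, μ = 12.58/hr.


a = λ/μ = 1.3736; ρ = a/5 = 0.2747
P₀ = 0.252941 (from M/M/c formula)
C(c,a) = [a^c/(c!(1−ρ))]·P₀ = [4.89007/(120·0.7253)]·0.252941
= 0.05619·0.252941 = 0.014212

Final: 0.014212


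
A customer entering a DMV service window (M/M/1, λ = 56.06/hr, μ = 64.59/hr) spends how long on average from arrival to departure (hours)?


W = 1/(μ−λ) = 1/(64.59 − 56.06) = 1/8.53 = 0.1172 hr

Final: 0.1172 hr


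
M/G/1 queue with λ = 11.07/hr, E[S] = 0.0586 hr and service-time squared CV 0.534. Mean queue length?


ρ = λ·E[S] = 11.07·0.0586 = 0.6487
Lq = ρ²(1+C_s²)/(2(1−ρ)) = 0.4208·(1+0.534)/(2·0.3513)
= 0.4208·1.5340/0.7026 = 0.91878

Final: 0.91878


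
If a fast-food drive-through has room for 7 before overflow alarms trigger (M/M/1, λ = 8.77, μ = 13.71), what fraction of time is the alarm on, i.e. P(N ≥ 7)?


ρ = 8.77/13.71 = 0.6397
P(N ≥ n) = ρ^n = 0.6397^7 = 0.043826

Final: 0.043826


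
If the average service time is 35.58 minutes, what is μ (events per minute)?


μ = 1/(service time) in consistent units.
1 minute = 1 min, so μ = 1/35.58 = 0.02811 per minute

Final: 0.02811 /min


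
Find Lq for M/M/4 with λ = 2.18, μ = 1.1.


a = λ/μ = 1.9818; ρ = a/4 = 0.4955
P₀ = 0.133035
Lq = P₀·a^c·ρ / (c!·(1−ρ)²) = 0.133035·15.42607·0.4955/(24·0.25457)
= 0.16642

Final: 0.16642


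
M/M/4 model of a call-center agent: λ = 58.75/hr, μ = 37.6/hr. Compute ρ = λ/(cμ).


ρ = λ/(cμ) = 58.75/(4·37.6) = 58.75/150.40 = 0.3906

Final: 0.3906


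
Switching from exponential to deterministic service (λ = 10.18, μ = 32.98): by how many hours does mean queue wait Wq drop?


ρ = 10.18/32.98 = 0.3087
Wq(M/M/1) = ρ/(μ−λ) = 0.3087/22.80 = 0.01354 hr
Wq(M/D/1) = ρ/(2(μ−λ)) = 0.006769 hr
Savings = 0.01354 − 0.006769 = 0.006769 hr

Final: 0.006769 hr


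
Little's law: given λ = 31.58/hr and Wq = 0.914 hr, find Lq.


Lq = λWq = 31.58·0.914 = 28.8641

Final: 28.8641


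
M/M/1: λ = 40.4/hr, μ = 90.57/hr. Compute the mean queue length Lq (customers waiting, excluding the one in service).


ρ = 40.4/90.57 = 0.4461
Lq = ρ²/(1−ρ) = 0.1990/0.5539 = 0.3592

Final: 0.3592


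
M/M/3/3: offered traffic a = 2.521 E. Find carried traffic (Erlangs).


B(3,2.521) = 0.285017 (Erlang-B)
Carried load = a(1 − B) = 2.521·(1 − 0.285017) = 2.521·0.714983 = 1.8025 E

Final: 1.8025 Erlangs


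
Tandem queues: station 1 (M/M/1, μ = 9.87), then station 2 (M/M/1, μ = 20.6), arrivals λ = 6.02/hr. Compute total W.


Each node sees arrival rate λ = 6.02/hr (tandem ⇒ throughput preserved).
W₁ = 1/(μ₁−λ) = 1/(9.87−6.02) = 0.25974 hr
W₂ = 1/(μ₂−λ) = 1/(20.6−6.02) = 0.06859 hr
W_total = W₁ + W₂ = 0.25974 + 0.06859 = 0.32833 hr

Final: 0.32833 hr


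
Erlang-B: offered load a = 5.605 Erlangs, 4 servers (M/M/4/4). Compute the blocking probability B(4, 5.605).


B(c,a) = (a^c/c!) / Σ_{k=0}^{c} a^k/k!
a^4/4! = 41.123609
Σ terms (k=0..4): 1.00000 + 5.60500 + 15.70801 + 29.34780 + 41.12361 = 92.784425
B = 41.123609/92.784425 = 0.443217

Final: 0.443217


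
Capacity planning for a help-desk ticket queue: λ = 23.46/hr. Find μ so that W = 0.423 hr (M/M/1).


W = 1/(μ−λ) ⇒ μ − λ = 1/W = 1/0.423 = 2.3641
μ = λ + 1/W = 23.46 + 2.3641 = 25.8241 per hr

Final: 25.8241 /hr


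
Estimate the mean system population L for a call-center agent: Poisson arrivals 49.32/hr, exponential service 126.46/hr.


ρ = λ/μ = 49.32/126.46 = 0.3900
L = ρ/(1−ρ) = 0.3900/(1 − 0.3900) = 0.3900/0.6100 = 0.6394

Final: 0.6394


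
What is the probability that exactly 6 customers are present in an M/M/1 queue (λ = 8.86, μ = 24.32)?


ρ = 8.86/24.32 = 0.3643
P_n = (1−ρ)·ρ^n = (1 − 0.3643)·0.3643^6 = 0.6357·0.002338 = 0.001486

Final: 0.001486


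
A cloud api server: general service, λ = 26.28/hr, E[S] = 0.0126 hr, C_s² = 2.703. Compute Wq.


ρ = λ·E[S] = 26.28·0.0126 = 0.3311
E[S²] = E[S]²(1+C_s²) = 0.0126²·(1+2.703) = 0.0005879
Wq = λ·E[S²]/(2(1−ρ)) = 26.28·0.0005879/(2·0.6689) = 0.01155 hr

Final: 0.01155 hr


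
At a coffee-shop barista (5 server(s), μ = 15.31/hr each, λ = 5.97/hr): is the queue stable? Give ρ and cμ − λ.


Total capacity cμ = 5·15.31 = 76.55/hr
ρ = λ/(cμ) = 5.97/76.55 = 0.07799
Stable ⇔ ρ < 1: YES
Spare capacity = cμ − λ = 76.55 − 5.97 = 70.58/hr

Final: ρ = 0.07799; stable; margin = 70.58/hr


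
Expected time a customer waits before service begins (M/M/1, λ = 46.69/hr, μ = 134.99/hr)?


ρ = 46.69/134.99 = 0.3459
Wq = ρ/(μ−λ) = 0.3459/(134.99 − 46.69) = 0.3459/88.30 = 0.003917 hr

Final: 0.003917 hr


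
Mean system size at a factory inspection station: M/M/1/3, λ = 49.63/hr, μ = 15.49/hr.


ρ = 49.63/15.49 = 3.2040
L = ρ[1 − (K+1)ρ^K + Kρ^(K+1)] / [(1−ρ)(1−ρ^(K+1))]
Numerator: 3.2040·(1 − 4·32.891113 + 3·105.383212) = 594.615402
Denominator: (-2.2040)·(-104.383212) = 230.060868
L = 594.615402/230.060868 = 2.5846

Final: 2.5846


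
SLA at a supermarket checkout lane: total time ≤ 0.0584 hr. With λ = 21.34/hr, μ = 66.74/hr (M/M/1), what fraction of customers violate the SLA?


W ~ Exponential(μ−λ) for M/M/1.
μ − λ = 66.74 − 21.34 = 45.4000
P(W > t) = e^{−(μ−λ)t} = e^{−2.6514} = 0.070555

Final: 0.070555


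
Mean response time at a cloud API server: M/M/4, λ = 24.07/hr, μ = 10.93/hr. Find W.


a = 2.2022; ρ = 0.5505; P₀ = 0.104304
Lq = P₀·a^c·ρ/(c!(1−ρ)²) = 0.27858
Wq = Lq/λ = 0.27858/24.07 = 0.01157 hr
W = Wq + 1/μ = 0.01157 + 0.09149 = 0.10306 hr

Final: 0.10306 hr


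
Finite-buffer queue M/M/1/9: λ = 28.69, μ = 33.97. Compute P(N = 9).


ρ = λ/μ = 28.69/33.97 = 0.8446
P_K = (1−ρ)ρ^K/(1−ρ^(K+1)) = (0.1554·0.218633)/(1 − 0.184650)
= 0.033982/0.815350 = 0.041678

Final: 0.041678


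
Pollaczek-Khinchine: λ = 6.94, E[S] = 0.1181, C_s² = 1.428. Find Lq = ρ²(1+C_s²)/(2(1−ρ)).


ρ = λ·E[S] = 6.94·0.1181 = 0.8196
Lq = ρ²(1+C_s²)/(2(1−ρ)) = 0.6718·(1+1.428)/(2·0.1804)
= 0.6718·2.4280/0.3608 = 4.52100

Final: 4.52100


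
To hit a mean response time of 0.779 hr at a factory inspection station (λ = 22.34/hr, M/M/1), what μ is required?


W = 1/(μ−λ) ⇒ μ − λ = 1/W = 1/0.779 = 1.2837
μ = λ + 1/W = 22.34 + 1.2837 = 23.6237 per hr

Final: 23.6237 /hr


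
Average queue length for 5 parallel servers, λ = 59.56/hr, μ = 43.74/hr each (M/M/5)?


a = λ/μ = 1.3617; ρ = a/5 = 0.2723
P₀ = 0.255988
Lq = P₀·a^c·ρ / (c!·(1−ρ)²) = 0.255988·4.68144·0.2723/(120·0.52949)
= 0.005136

Final: 0.005136


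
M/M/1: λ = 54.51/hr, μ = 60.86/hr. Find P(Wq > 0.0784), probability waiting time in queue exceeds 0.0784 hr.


ρ = 54.51/60.86 = 0.8957
P(Wq > t) = ρ·e^{−(μ−λ)t} = 0.8957·e^{−0.4978}
= 0.8957·0.607842 = 0.544421

Final: 0.544421


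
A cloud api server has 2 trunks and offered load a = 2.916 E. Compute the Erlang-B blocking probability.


B(c,a) = (a^c/c!) / Σ_{k=0}^{c} a^k/k!
a^2/2! = 4.251528
Σ terms (k=0..2): 1.00000 + 2.91600 + 4.25153 = 8.167528
B = 4.251528/8.167528 = 0.520540

Final: 0.520540


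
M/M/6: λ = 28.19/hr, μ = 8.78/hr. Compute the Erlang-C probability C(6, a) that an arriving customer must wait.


a = λ/μ = 3.2107; ρ = a/6 = 0.5351
P₀ = 0.039331 (from M/M/c formula)
C(c,a) = [a^c/(c!(1−ρ))]·P₀ = [1095.47724/(720·0.4649)]·0.039331
= 3.27286·0.039331 = 0.128724

Final: 0.128724


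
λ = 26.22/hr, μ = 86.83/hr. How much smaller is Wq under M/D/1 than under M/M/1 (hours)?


ρ = 26.22/86.83 = 0.3020
Wq(M/M/1) = ρ/(μ−λ) = 0.3020/60.61 = 0.004982 hr
Wq(M/D/1) = ρ/(2(μ−λ)) = 0.002491 hr
Savings = 0.004982 − 0.002491 = 0.002491 hr

Final: 0.002491 hr


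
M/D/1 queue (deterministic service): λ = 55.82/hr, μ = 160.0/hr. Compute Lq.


ρ = 55.82/160.0 = 0.3489
M/D/1: Lq = ρ²/(2(1−ρ)) = 0.1217/(2·0.6511) = 0.09346

Final: 0.09346


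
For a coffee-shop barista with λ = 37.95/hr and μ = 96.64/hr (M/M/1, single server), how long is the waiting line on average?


ρ = 37.95/96.64 = 0.3927
Lq = ρ²/(1−ρ) = 0.1542/0.6073 = 0.2539

Final: 0.2539


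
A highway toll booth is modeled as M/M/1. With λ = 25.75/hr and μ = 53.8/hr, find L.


ρ = λ/μ = 25.75/53.8 = 0.4786
L = ρ/(1−ρ) = 0.4786/(1 − 0.4786) = 0.4786/0.5214 = 0.9180

Final: 0.9180


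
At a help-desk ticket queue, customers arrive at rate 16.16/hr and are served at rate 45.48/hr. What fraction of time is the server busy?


ρ = λ/μ = 16.16/45.48 = 0.3553

Final: 0.3553


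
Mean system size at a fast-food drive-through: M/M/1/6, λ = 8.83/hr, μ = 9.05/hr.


ρ = 8.83/9.05 = 0.9757
L = ρ[1 − (K+1)ρ^K + Kρ^(K+1)] / [(1−ρ)(1−ρ^(K+1))]
Numerator: 0.9757·(1 − 7·0.862726 + 6·0.841753) = 0.011162
Denominator: (0.02431)·(0.158247) = 0.003847
L = 0.011162/0.003847 = 2.9016

Final: 2.9016


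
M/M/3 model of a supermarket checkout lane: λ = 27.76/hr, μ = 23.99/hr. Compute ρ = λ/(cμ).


ρ = λ/(cμ) = 27.76/(3·23.99) = 27.76/71.97 = 0.3857

Final: 0.3857


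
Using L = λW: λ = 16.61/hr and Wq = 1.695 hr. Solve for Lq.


Lq = λWq = 16.61·1.695 = 28.1540

Final: 28.1540


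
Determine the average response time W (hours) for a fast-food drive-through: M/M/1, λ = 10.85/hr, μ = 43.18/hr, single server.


W = 1/(μ−λ) = 1/(43.18 − 10.85) = 1/32.33 = 0.03093 hr

Final: 0.03093 hr


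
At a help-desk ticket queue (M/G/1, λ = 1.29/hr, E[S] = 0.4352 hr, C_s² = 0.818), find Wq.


ρ = λ·E[S] = 1.29·0.4352 = 0.5614
E[S²] = E[S]²(1+C_s²) = 0.4352²·(1+0.818) = 0.344327
Wq = λ·E[S²]/(2(1−ρ)) = 1.29·0.344327/(2·0.4386) = 0.50637 hr

Final: 0.50637 hr


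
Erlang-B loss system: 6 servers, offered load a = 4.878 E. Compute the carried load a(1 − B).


B(6,4.878) = 0.182662 (Erlang-B)
Carried load = a(1 − B) = 4.878·(1 − 0.182662) = 4.878·0.817338 = 3.9870 E

Final: 3.9870 Erlangs


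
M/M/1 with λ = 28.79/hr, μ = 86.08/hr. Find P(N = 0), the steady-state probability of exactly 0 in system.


ρ = 28.79/86.08 = 0.3345
P_n = (1−ρ)·ρ^n = (1 − 0.3345)·0.3345^0 = 0.6655·1.000000 = 0.665544

Final: 0.665544


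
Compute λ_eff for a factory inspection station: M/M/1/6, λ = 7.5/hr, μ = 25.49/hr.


ρ = 0.2942; P_K = (1−ρ)ρ^6/(1−ρ^7) = 0.0004580
λ_eff = λ(1 − P_K) = 7.5·(1 − 0.0004580) = 7.5·0.999542 = 7.4966 /hr

Final: 7.4966 /hr


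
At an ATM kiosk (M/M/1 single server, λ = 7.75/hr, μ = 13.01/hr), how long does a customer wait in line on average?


ρ = 7.75/13.01 = 0.5957
Wq = ρ/(μ−λ) = 0.5957/(13.01 − 7.75) = 0.5957/5.26 = 0.1133 hr

Final: 0.1133 hr


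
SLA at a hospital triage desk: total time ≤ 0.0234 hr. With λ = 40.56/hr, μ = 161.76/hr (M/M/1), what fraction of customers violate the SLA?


W ~ Exponential(μ−λ) for M/M/1.
μ − λ = 161.76 − 40.56 = 121.2000
P(W > t) = e^{−(μ−λ)t} = e^{−2.8361} = 0.058655

Final: 0.058655


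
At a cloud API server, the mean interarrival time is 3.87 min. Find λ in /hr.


λ = 1/(interarrival time) in consistent units.
1 hour = 60 min, so λ = 60/3.87 = 15.5039 per hour

Final: 15.5039 /hr


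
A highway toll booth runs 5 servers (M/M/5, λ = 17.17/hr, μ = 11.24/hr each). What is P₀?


a = λ/μ = 17.17/11.24 = 1.5276; ρ = a/c = 0.3055
Σ_{k=0}^{4} a^k/k! (terms k=0..4) = 1.00000 + 1.52758 + 1.16675 + 0.59410 + 0.22688 = 4.51532
Tail: a^5/(5!(1−ρ)) = 8.31802/(120·0.6945) = 0.09981
P₀ = 1/(4.51532 + 0.09981) = 1/4.61513 = 0.216679

Final: 0.216679


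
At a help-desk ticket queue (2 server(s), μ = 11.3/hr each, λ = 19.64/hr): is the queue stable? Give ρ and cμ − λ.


Total capacity cμ = 2·11.3 = 22.60/hr
ρ = λ/(cμ) = 19.64/22.60 = 0.8690
Stable ⇔ ρ < 1: YES
Spare capacity = cμ − λ = 22.60 − 19.64 = 2.96/hr

Final: ρ = 0.8690; stable; margin = 2.96/hr


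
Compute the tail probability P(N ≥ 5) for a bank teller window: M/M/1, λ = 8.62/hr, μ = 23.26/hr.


ρ = 8.62/23.26 = 0.3706
P(N ≥ n) = ρ^n = 0.3706^5 = 0.006990

Final: 0.006990


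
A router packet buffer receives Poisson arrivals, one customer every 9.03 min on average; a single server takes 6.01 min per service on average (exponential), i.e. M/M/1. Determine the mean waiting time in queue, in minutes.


λ = 60/9.03 = 6.6445 /hr
μ = 60/6.01 = 9.9834 /hr
ρ = λ/μ = 6.6445/9.9834 = 0.6656
Wq = ρ/(μ−λ) = 0.6656/(9.9834−6.6445) = 0.19934 hr
In minutes: 0.19934·60 = 11.960 min

Final: 11.960 min


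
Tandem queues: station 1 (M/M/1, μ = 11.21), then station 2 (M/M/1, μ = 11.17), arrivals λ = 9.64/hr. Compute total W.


Each node sees arrival rate λ = 9.64/hr (tandem ⇒ throughput preserved).
W₁ = 1/(μ₁−λ) = 1/(11.21−9.64) = 0.63694 hr
W₂ = 1/(μ₂−λ) = 1/(11.17−9.64) = 0.65359 hr
W_total = W₁ + W₂ = 0.63694 + 0.65359 = 1.29054 hr

Final: 1.29054 hr


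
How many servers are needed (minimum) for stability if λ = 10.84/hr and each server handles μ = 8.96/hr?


Stability requires cμ > λ ⇔ c > λ/μ.
λ/μ = 10.84/8.96 = 1.2098
Minimum integer c = ⌊1.2098⌋ + 1 = 2
Check: 2·8.96 = 17.92 > 10.84, while 1·8.96 = 8.96 ≤ 10.84

Final: 2 servers


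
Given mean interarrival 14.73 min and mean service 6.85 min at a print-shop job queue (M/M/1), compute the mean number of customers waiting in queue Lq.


λ = 60/14.73 = 4.0733 /hr
μ = 60/6.85 = 8.7591 /hr
ρ = λ/μ = 4.0733/8.7591 = 0.4650
Lq = ρ²/(1−ρ) = 0.2163/0.5350 = 0.4043

Final: 0.4043


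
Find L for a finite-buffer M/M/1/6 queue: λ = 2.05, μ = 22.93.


ρ = 2.05/22.93 = 0.08940
L = ρ[1 − (K+1)ρ^K + Kρ^(K+1)] / [(1−ρ)(1−ρ^(K+1))]
Numerator: 0.08940·(1 − 7·0.0000005106 + 6·0.00000004565) = 0.089402
Denominator: (0.9106)·(1.000000) = 0.910597
L = 0.089402/0.910597 = 0.09818

Final: 0.09818


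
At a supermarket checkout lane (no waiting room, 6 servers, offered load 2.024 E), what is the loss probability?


B(c,a) = (a^c/c!) / Σ_{k=0}^{c} a^k/k!
a^6/6! = 0.095484
Σ terms (k=0..6): 1.00000 + 2.02400 + 2.04829 + 1.38191 + 0.69925 + 0.28306 + 0.09548 = 7.531986
B = 0.095484/7.531986 = 0.012677

Final: 0.012677


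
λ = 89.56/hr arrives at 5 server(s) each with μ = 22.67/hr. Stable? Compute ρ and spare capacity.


Total capacity cμ = 5·22.67 = 113.35/hr
ρ = λ/(cμ) = 89.56/113.35 = 0.7901
Stable ⇔ ρ < 1: YES
Spare capacity = cμ − λ = 113.35 − 89.56 = 23.79/hr

Final: ρ = 0.7901; stable; margin = 23.79/hr


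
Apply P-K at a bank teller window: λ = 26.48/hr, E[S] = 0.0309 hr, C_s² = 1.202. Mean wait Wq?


ρ = λ·E[S] = 26.48·0.0309 = 0.8182
E[S²] = E[S]²(1+C_s²) = 0.0309²·(1+1.202) = 0.002102
Wq = λ·E[S²]/(2(1−ρ)) = 26.48·0.002102/(2·0.1818) = 0.15315 hr

Final: 0.15315 hr


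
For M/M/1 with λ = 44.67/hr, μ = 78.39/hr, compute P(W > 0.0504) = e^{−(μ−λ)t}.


W ~ Exponential(μ−λ) for M/M/1.
μ − λ = 78.39 − 44.67 = 33.7200
P(W > t) = e^{−(μ−λ)t} = e^{−1.6995} = 0.182777

Final: 0.182777


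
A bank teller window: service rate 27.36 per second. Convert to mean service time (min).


Mean service time = 1/μ = 1/27.36 second = 0.03655 second
In minutes: 0.03655 × 0.0166667 = 0.0006092 min

Final: 0.0006092 min


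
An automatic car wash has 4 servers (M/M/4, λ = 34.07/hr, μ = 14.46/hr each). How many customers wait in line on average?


a = λ/μ = 2.3562; ρ = a/4 = 0.5890
P₀ = 0.087439
Lq = P₀·a^c·ρ / (c!·(1−ρ)²) = 0.087439·30.81877·0.5890/(24·0.16889)
= 0.39161

Final: 0.39161


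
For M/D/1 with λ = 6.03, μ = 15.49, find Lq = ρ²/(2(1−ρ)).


ρ = 6.03/15.49 = 0.3893
M/D/1: Lq = ρ²/(2(1−ρ)) = 0.1515/(2·0.6107) = 0.12407

Final: 0.12407


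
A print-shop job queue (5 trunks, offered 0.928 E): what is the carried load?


B(5,0.928) = 0.002268 (Erlang-B)
Carried load = a(1 − B) = 0.928·(1 − 0.002268) = 0.928·0.997732 = 0.9259 E

Final: 0.9259 Erlangs


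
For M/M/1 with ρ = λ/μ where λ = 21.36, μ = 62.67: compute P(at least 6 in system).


ρ = 21.36/62.67 = 0.3408
P(N ≥ n) = ρ^n = 0.3408^6 = 0.001568

Final: 0.001568


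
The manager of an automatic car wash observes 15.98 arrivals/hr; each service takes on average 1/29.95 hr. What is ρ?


ρ = λ/μ = 15.98/29.95 = 0.5336

Final: 0.5336


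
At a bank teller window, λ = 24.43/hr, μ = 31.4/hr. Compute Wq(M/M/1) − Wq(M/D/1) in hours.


ρ = 24.43/31.4 = 0.7780
Wq(M/M/1) = ρ/(μ−λ) = 0.7780/6.97 = 0.11162 hr
Wq(M/D/1) = ρ/(2(μ−λ)) = 0.05581 hr
Savings = 0.11162 − 0.05581 = 0.05581 hr

Final: 0.05581 hr


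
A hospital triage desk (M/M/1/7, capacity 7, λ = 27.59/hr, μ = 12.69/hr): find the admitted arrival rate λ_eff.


ρ = 2.1742; P_K = (1−ρ)ρ^7/(1−ρ^8) = 0.541135
λ_eff = λ(1 − P_K) = 27.59·(1 − 0.541135) = 27.59·0.458865 = 12.6601 /hr

Final: 12.6601 /hr


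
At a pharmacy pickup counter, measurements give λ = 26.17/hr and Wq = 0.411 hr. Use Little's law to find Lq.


Lq = λWq = 26.17·0.411 = 10.7559

Final: 10.7559


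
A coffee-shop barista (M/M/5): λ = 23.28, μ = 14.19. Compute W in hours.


a = 1.6406; ρ = 0.3281; P₀ = 0.193365
Lq = P₀·a^c·ρ/(c!(1−ρ)²) = 0.01392
Wq = Lq/λ = 0.01392/23.28 = 0.0005979 hr
W = Wq + 1/μ = 0.0005979 + 0.07047 = 0.07107 hr

Final: 0.07107 hr


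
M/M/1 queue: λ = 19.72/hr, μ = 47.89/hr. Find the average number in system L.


ρ = λ/μ = 19.72/47.89 = 0.4118
L = ρ/(1−ρ) = 0.4118/(1 − 0.4118) = 0.4118/0.5882 = 0.7000

Final: 0.7000


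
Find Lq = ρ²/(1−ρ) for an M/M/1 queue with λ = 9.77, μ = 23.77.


ρ = 9.77/23.77 = 0.4110
Lq = ρ²/(1−ρ) = 0.1689/0.5890 = 0.2868

Final: 0.2868


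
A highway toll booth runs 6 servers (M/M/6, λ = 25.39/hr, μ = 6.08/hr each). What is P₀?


a = λ/μ = 25.39/6.08 = 4.1760; ρ = a/c = 0.6960
Σ_{k=0}^{5} a^k/k! (terms k=0..5) = 1.00000 + 4.17599 + 8.71943 + 12.13741 + 12.67142 + 10.58314 = 49.28739
Tail: a^6/(6!(1−ρ)) = 5303.40422/(720·0.3040) = 24.22956
P₀ = 1/(49.28739 + 24.22956) = 1/73.51695 = 0.013602

Final: 0.013602


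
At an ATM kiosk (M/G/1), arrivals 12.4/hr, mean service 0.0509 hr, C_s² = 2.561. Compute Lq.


ρ = λ·E[S] = 12.4·0.0509 = 0.6312
Lq = ρ²(1+C_s²)/(2(1−ρ)) = 0.3984·(1+2.561)/(2·0.3688)
= 0.3984·3.5610/0.7377 = 1.92302

Final: 1.92302


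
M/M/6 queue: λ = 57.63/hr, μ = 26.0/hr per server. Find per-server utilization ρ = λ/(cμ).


ρ = λ/(cμ) = 57.63/(6·26.0) = 57.63/156.00 = 0.3694

Final: 0.3694


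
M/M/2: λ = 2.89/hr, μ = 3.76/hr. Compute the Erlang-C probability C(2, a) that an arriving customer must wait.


a = λ/μ = 0.7686; ρ = a/2 = 0.3843
P₀ = 0.444765 (from M/M/c formula)
C(c,a) = [a^c/(c!(1−ρ))]·P₀ = [0.59077/(2·0.6157)]·0.444765
= 0.47976·0.444765 = 0.213382

Final: 0.213382


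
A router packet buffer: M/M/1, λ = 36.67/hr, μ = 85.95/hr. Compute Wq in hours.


ρ = 36.67/85.95 = 0.4266
Wq = ρ/(μ−λ) = 0.4266/(85.95 − 36.67) = 0.4266/49.28 = 0.008658 hr

Final: 0.008658 hr


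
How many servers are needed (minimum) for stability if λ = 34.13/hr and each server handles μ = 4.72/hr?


Stability requires cμ > λ ⇔ c > λ/μ.
λ/μ = 34.13/4.72 = 7.2309
Minimum integer c = ⌊7.2309⌋ + 1 = 8
Check: 8·4.72 = 37.76 > 34.13, while 7·4.72 = 33.04 ≤ 34.13

Final: 8 servers


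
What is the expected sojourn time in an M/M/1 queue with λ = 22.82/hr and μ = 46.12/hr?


W = 1/(μ−λ) = 1/(46.12 − 22.82) = 1/23.30 = 0.04292 hr

Final: 0.04292 hr


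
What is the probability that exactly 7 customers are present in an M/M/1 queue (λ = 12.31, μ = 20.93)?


ρ = 12.31/20.93 = 0.5882
P_n = (1−ρ)·ρ^n = (1 − 0.5882)·0.5882^7 = 0.4118·0.024346 = 0.010027

Final: 0.010027


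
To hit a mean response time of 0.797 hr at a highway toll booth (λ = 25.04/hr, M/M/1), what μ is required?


W = 1/(μ−λ) ⇒ μ − λ = 1/W = 1/0.797 = 1.2547
μ = λ + 1/W = 25.04 + 1.2547 = 26.2947 per hr

Final: 26.2947 /hr


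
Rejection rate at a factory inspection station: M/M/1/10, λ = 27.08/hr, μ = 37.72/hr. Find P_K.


ρ = λ/μ = 27.08/37.72 = 0.7179
P_K = (1−ρ)ρ^K/(1−ρ^(K+1)) = (0.2821·0.036372)/(1 − 0.026112)
= 0.010260/0.973888 = 0.010535

Final: 0.010535


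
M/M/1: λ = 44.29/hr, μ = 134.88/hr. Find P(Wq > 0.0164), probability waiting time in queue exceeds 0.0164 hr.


ρ = 44.29/134.88 = 0.3284
P(Wq > t) = ρ·e^{−(μ−λ)t} = 0.3284·e^{−1.4857}
= 0.3284·0.226349 = 0.074325

Final: 0.074325


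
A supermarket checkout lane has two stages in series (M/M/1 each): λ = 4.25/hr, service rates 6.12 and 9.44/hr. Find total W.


Each node sees arrival rate λ = 4.25/hr (tandem ⇒ throughput preserved).
W₁ = 1/(μ₁−λ) = 1/(6.12−4.25) = 0.53476 hr
W₂ = 1/(μ₂−λ) = 1/(9.44−4.25) = 0.19268 hr
W_total = W₁ + W₂ = 0.53476 + 0.19268 = 0.72744 hr

Final: 0.72744 hr


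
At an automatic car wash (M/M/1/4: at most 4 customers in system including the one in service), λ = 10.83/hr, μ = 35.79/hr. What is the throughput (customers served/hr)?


ρ = 0.3026; P_K = (1−ρ)ρ^4/(1−ρ^5) = 0.005862
λ_eff = λ(1 − P_K) = 10.83·(1 − 0.005862) = 10.83·0.994138 = 10.7665 /hr

Final: 10.7665 /hr


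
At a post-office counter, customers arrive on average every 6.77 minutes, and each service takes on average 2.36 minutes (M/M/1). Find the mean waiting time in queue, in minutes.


λ = 60/6.77 = 8.8626 /hr
μ = 60/2.36 = 25.4237 /hr
ρ = λ/μ = 8.8626/25.4237 = 0.3486
Wq = ρ/(μ−λ) = 0.3486/(25.4237−8.8626) = 0.02105 hr
In minutes: 0.02105·60 = 1.263 min

Final: 1.263 min


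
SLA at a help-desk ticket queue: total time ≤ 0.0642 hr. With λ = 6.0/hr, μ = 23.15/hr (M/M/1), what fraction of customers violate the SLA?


W ~ Exponential(μ−λ) for M/M/1.
μ − λ = 23.15 − 6.0 = 17.1500
P(W > t) = e^{−(μ−λ)t} = e^{−1.1010} = 0.332528

Final: 0.332528


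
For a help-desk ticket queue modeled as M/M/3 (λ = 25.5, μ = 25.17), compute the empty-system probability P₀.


a = λ/μ = 25.5/25.17 = 1.0131; ρ = a/c = 0.3377
Σ_{k=0}^{2} a^k/k! (terms k=0..2) = 1.00000 + 1.01311 + 0.51320 = 2.52631
Tail: a^3/(3!(1−ρ)) = 1.03985/(6·0.6623) = 0.26168
P₀ = 1/(2.52631 + 0.26168) = 1/2.78799 = 0.358682

Final: 0.358682


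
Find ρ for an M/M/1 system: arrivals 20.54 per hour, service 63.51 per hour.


ρ = λ/μ = 20.54/63.51 = 0.3234

Final: 0.3234


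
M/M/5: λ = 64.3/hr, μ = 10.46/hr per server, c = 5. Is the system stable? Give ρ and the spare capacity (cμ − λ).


Total capacity cμ = 5·10.46 = 52.30/hr
ρ = λ/(cμ) = 64.3/52.30 = 1.2294
Stable ⇔ ρ < 1: NO
Spare capacity = cμ − λ = 52.30 − 64.3 = -12.00/hr

Final: ρ = 1.2294; unstable; margin = -12.00/hr


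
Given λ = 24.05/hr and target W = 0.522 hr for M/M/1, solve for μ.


W = 1/(μ−λ) ⇒ μ − λ = 1/W = 1/0.522 = 1.9157
μ = λ + 1/W = 24.05 + 1.9157 = 25.9657 per hr

Final: 25.9657 /hr


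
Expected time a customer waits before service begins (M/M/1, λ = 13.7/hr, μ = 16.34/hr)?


ρ = 13.7/16.34 = 0.8384
Wq = ρ/(μ−λ) = 0.8384/(16.34 − 13.7) = 0.8384/2.64 = 0.3176 hr

Final: 0.3176 hr


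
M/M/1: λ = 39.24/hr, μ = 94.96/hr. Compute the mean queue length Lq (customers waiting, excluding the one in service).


ρ = 39.24/94.96 = 0.4132
Lq = ρ²/(1−ρ) = 0.1708/0.5868 = 0.2910

Final: 0.2910


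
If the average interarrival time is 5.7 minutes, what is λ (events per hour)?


λ = 1/(interarrival time) in consistent units.
1 hour = 60 min, so λ = 60/5.7 = 10.5263 per hour

Final: 10.5263 /hr


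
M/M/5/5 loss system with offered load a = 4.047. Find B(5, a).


B(c,a) = (a^c/c!) / Σ_{k=0}^{c} a^k/k!
a^5/5! = 9.046587
Σ terms (k=0..5): 1.00000 + 4.04700 + 8.18910 + 11.04710 + 11.17691 + 9.04659 = 44.506699
B = 9.046587/44.506699 = 0.203263

Final: 0.203263


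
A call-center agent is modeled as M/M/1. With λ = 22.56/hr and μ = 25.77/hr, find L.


ρ = λ/μ = 22.56/25.77 = 0.8754
L = ρ/(1−ρ) = 0.8754/(1 − 0.8754) = 0.8754/0.1246 = 7.0280

Final: 7.0280


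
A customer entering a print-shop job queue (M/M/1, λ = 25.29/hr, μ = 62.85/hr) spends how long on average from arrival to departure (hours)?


W = 1/(μ−λ) = 1/(62.85 − 25.29) = 1/37.56 = 0.02662 hr

Final: 0.02662 hr


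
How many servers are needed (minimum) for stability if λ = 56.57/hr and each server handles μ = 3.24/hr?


Stability requires cμ > λ ⇔ c > λ/μ.
λ/μ = 56.57/3.24 = 17.4599
Minimum integer c = ⌊17.4599⌋ + 1 = 18
Check: 18·3.24 = 58.32 > 56.57, while 17·3.24 = 55.08 ≤ 56.57

Final: 18 servers


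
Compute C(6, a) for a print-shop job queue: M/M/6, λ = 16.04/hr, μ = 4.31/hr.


a = λ/μ = 3.7216; ρ = a/6 = 0.6203
P₀ = 0.022781 (from M/M/c formula)
C(c,a) = [a^c/(c!(1−ρ))]·P₀ = [2656.82264/(720·0.3797)]·0.022781
= 9.71733·0.022781 = 0.221369

Final: 0.221369


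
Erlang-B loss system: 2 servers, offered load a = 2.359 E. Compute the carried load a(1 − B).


B(2,2.359) = 0.453060 (Erlang-B)
Carried load = a(1 − B) = 2.359·(1 − 0.453060) = 2.359·0.546940 = 1.2902 E

Final: 1.2902 Erlangs


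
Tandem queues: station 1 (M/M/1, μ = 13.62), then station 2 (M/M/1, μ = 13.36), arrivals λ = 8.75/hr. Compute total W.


Each node sees arrival rate λ = 8.75/hr (tandem ⇒ throughput preserved).
W₁ = 1/(μ₁−λ) = 1/(13.62−8.75) = 0.20534 hr
W₂ = 1/(μ₂−λ) = 1/(13.36−8.75) = 0.21692 hr
W_total = W₁ + W₂ = 0.20534 + 0.21692 = 0.42226 hr

Final: 0.42226 hr


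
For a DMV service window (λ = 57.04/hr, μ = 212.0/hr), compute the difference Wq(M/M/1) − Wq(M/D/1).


ρ = 57.04/212.0 = 0.2691
Wq(M/M/1) = ρ/(μ−λ) = 0.2691/154.96 = 0.001736 hr
Wq(M/D/1) = ρ/(2(μ−λ)) = 0.0008681 hr
Savings = 0.001736 − 0.0008681 = 0.0008681 hr

Final: 0.0008681 hr


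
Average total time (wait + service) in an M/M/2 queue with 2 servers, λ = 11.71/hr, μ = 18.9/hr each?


a = 0.6196; ρ = 0.3098; P₀ = 0.526964
Lq = P₀·a^c·ρ/(c!(1−ρ)²) = 0.06577
Wq = Lq/λ = 0.06577/11.71 = 0.005617 hr
W = Wq + 1/μ = 0.005617 + 0.05291 = 0.05853 hr

Final: 0.05853 hr


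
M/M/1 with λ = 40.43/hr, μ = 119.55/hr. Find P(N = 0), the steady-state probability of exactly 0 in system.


ρ = 40.43/119.55 = 0.3382
P_n = (1−ρ)·ρ^n = (1 − 0.3382)·0.3382^0 = 0.6618·1.000000 = 0.661815

Final: 0.661815


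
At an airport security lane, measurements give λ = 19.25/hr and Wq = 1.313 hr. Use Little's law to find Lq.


Lq = λWq = 19.25·1.313 = 25.2752

Final: 25.2752


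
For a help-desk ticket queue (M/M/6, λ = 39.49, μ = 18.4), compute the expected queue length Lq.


a = λ/μ = 2.1462; ρ = a/6 = 0.3577
P₀ = 0.116663
Lq = P₀·a^c·ρ / (c!·(1−ρ)²) = 0.116663·97.72729·0.3577/(720·0.41255)
= 0.01373

Final: 0.01373


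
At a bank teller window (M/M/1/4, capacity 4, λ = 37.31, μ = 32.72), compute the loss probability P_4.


ρ = λ/μ = 37.31/32.72 = 1.1403
P_K = (1−ρ)ρ^K/(1−ρ^(K+1)) = (-0.1403·1.690627)/(1 − 1.927790)
= -0.237163/-0.927790 = 0.255622

Final: 0.255622


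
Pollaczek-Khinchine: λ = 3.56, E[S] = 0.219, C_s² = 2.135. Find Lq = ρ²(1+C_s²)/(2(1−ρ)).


ρ = λ·E[S] = 3.56·0.219 = 0.7796
Lq = ρ²(1+C_s²)/(2(1−ρ)) = 0.6078·(1+2.135)/(2·0.2204)
= 0.6078·3.1350/0.4407 = 4.32377

Final: 4.32377


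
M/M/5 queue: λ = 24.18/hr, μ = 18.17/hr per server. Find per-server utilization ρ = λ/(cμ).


ρ = λ/(cμ) = 24.18/(5·18.17) = 24.18/90.85 = 0.2662

Final: 0.2662


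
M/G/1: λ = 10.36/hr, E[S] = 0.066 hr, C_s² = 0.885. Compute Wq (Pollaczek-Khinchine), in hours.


ρ = λ·E[S] = 10.36·0.066 = 0.6838
E[S²] = E[S]²(1+C_s²) = 0.066²·(1+0.885) = 0.008211
Wq = λ·E[S²]/(2(1−ρ)) = 10.36·0.008211/(2·0.3162) = 0.13450 hr

Final: 0.13450 hr


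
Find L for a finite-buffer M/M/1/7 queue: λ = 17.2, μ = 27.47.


ρ = 17.2/27.47 = 0.6261
L = ρ[1 − (K+1)ρ^K + Kρ^(K+1)] / [(1−ρ)(1−ρ^(K+1))]
Numerator: 0.6261·(1 − 8·0.037730 + 7·0.023624) = 0.540688
Denominator: (0.3739)·(0.976376) = 0.365030
L = 0.540688/0.365030 = 1.4812

Final: 1.4812


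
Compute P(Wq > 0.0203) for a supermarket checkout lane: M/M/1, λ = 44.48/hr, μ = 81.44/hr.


ρ = 44.48/81.44 = 0.5462
P(Wq > t) = ρ·e^{−(μ−λ)t} = 0.5462·e^{−0.7503}
= 0.5462·0.472231 = 0.257918

Final: 0.257918


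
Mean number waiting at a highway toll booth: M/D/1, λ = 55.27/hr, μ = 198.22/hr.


ρ = 55.27/198.22 = 0.2788
M/D/1: Lq = ρ²/(2(1−ρ)) = 0.07775/(2·0.7212) = 0.05390

Final: 0.05390


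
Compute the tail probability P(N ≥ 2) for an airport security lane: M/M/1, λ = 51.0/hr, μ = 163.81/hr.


ρ = 51.0/163.81 = 0.3113
P(N ≥ n) = ρ^n = 0.3113^2 = 0.096930

Final: 0.096930


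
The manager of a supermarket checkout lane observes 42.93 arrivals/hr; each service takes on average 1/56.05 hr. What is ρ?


ρ = λ/μ = 42.93/56.05 = 0.7659

Final: 0.7659


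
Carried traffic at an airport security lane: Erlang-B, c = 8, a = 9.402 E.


B(8,9.402) = 0.309485 (Erlang-B)
Carried load = a(1 − B) = 9.402·(1 − 0.309485) = 9.402·0.690515 = 6.4922 E

Final: 6.4922 Erlangs


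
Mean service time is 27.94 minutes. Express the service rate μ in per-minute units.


μ = 1/(service time) in consistent units.
1 minute = 1 min, so μ = 1/27.94 = 0.03579 per minute

Final: 0.03579 /min


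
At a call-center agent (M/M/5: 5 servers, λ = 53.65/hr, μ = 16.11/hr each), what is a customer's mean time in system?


a = 3.3302; ρ = 0.6660; P₀ = 0.031870
Lq = P₀·a^c·ρ/(c!(1−ρ)²) = 0.64969
Wq = Lq/λ = 0.64969/53.65 = 0.01211 hr
W = Wq + 1/μ = 0.01211 + 0.06207 = 0.07418 hr

Final: 0.07418 hr


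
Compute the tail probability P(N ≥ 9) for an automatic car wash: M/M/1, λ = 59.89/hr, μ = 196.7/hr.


ρ = 59.89/196.7 = 0.3045
P(N ≥ n) = ρ^n = 0.3045^9 = 0.00002249

Final: 0.00002249


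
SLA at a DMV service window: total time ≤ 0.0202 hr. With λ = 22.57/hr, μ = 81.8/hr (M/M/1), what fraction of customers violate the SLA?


W ~ Exponential(μ−λ) for M/M/1.
μ − λ = 81.8 − 22.57 = 59.2300
P(W > t) = e^{−(μ−λ)t} = e^{−1.1964} = 0.302267

Final: 0.302267


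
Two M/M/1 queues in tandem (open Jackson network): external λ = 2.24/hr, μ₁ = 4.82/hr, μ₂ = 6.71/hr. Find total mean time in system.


Each node sees arrival rate λ = 2.24/hr (tandem ⇒ throughput preserved).
W₁ = 1/(μ₁−λ) = 1/(4.82−2.24) = 0.38760 hr
W₂ = 1/(μ₂−λ) = 1/(6.71−2.24) = 0.22371 hr
W_total = W₁ + W₂ = 0.38760 + 0.22371 = 0.61131 hr

Final: 0.61131 hr


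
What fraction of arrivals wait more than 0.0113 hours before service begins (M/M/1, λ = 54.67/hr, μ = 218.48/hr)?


ρ = 54.67/218.48 = 0.2502
P(Wq > t) = ρ·e^{−(μ−λ)t} = 0.2502·e^{−1.8511}
= 0.2502·0.157072 = 0.039304

Final: 0.039304


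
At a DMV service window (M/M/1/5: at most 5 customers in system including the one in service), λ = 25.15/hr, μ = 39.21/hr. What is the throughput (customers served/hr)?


ρ = 0.6414; P_K = (1−ρ)ρ^5/(1−ρ^6) = 0.041845
λ_eff = λ(1 − P_K) = 25.15·(1 − 0.041845) = 25.15·0.958155 = 24.0976 /hr

Final: 24.0976 /hr


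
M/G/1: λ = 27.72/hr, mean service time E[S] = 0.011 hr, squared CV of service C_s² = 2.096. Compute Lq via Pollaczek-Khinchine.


ρ = λ·E[S] = 27.72·0.011 = 0.3049
Lq = ρ²(1+C_s²)/(2(1−ρ)) = 0.09298·(1+2.096)/(2·0.6951)
= 0.09298·3.0960/1.3902 = 0.20707

Final: 0.20707


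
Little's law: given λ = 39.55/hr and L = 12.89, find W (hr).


W = L/λ = 12.89/39.55 = 0.3259 hr

Final: 0.3259 hr


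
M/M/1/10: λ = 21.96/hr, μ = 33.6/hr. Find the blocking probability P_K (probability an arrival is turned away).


ρ = λ/μ = 21.96/33.6 = 0.6536
P_K = (1−ρ)ρ^K/(1−ρ^(K+1)) = (0.3464·0.014221)/(1 − 0.009294)
= 0.004927/0.990706 = 0.004973

Final: 0.004973


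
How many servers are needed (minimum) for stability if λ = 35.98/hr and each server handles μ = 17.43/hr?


Stability requires cμ > λ ⇔ c > λ/μ.
λ/μ = 35.98/17.43 = 2.0643
Minimum integer c = ⌊2.0643⌋ + 1 = 3
Check: 3·17.43 = 52.29 > 35.98, while 2·17.43 = 34.86 ≤ 35.98

Final: 3 servers


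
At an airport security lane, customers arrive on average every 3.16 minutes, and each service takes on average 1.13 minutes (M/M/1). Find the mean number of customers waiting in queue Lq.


λ = 60/3.16 = 18.9873 /hr
μ = 60/1.13 = 53.0973 /hr
ρ = λ/μ = 18.9873/53.0973 = 0.3576
Lq = ρ²/(1−ρ) = 0.1279/0.6424 = 0.1991

Final: 0.1991


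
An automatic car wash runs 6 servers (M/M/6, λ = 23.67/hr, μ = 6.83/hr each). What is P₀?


a = λ/μ = 23.67/6.83 = 3.4656; ρ = a/c = 0.5776
Σ_{k=0}^{5} a^k/k! (terms k=0..5) = 1.00000 + 3.46559 + 6.00517 + 6.93716 + 6.01034 + 4.16588 = 27.58413
Tail: a^6/(6!(1−ρ)) = 1732.46841/(720·0.4224) = 5.69649
P₀ = 1/(27.58413 + 5.69649) = 1/33.28063 = 0.030048

Final: 0.030048


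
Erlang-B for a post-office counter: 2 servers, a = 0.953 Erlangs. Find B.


B(c,a) = (a^c/c!) / Σ_{k=0}^{c} a^k/k!
a^2/2! = 0.454104
Σ terms (k=0..2): 1.00000 + 0.95300 + 0.45410 = 2.407104
B = 0.454104/2.407104 = 0.188652

Final: 0.188652


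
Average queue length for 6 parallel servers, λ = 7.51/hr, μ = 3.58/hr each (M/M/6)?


a = λ/μ = 2.0978; ρ = a/6 = 0.3496
P₀ = 0.122488
Lq = P₀·a^c·ρ / (c!·(1−ρ)²) = 0.122488·85.21999·0.3496/(720·0.42298)
= 0.01198

Final: 0.01198


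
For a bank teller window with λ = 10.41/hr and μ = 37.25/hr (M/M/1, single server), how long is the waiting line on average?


ρ = 10.41/37.25 = 0.2795
Lq = ρ²/(1−ρ) = 0.07810/0.7205 = 0.1084

Final: 0.1084


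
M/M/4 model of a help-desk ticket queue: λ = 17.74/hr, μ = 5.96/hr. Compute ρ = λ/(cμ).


ρ = λ/(cμ) = 17.74/(4·5.96) = 17.74/23.84 = 0.7441

Final: 0.7441


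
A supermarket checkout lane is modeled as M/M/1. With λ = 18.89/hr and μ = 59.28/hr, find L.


ρ = λ/μ = 18.89/59.28 = 0.3187
L = ρ/(1−ρ) = 0.3187/(1 − 0.3187) = 0.3187/0.6813 = 0.4677

Final: 0.4677


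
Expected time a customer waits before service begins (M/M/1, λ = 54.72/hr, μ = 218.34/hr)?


ρ = 54.72/218.34 = 0.2506
Wq = ρ/(μ−λ) = 0.2506/(218.34 − 54.72) = 0.2506/163.62 = 0.001532 hr

Final: 0.001532 hr


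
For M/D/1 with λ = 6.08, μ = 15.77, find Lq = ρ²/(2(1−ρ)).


ρ = 6.08/15.77 = 0.3855
M/D/1: Lq = ρ²/(2(1−ρ)) = 0.1486/(2·0.6145) = 0.12095

Final: 0.12095


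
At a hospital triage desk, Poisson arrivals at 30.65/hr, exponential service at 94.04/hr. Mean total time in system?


W = 1/(μ−λ) = 1/(94.04 − 30.65) = 1/63.39 = 0.01578 hr

Final: 0.01578 hr


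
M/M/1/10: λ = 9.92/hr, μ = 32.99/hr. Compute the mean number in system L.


ρ = 9.92/32.99 = 0.3007
L = ρ[1 − (K+1)ρ^K + Kρ^(K+1)] / [(1−ρ)(1−ρ^(K+1))]
Numerator: 0.3007·(1 − 11·0.000006044 + 10·0.000001817) = 0.300683
Denominator: (0.6993)·(0.999998) = 0.699302
L = 0.300683/0.699302 = 0.4300

Final: 0.4300


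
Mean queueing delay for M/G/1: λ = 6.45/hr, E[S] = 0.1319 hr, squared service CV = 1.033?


ρ = λ·E[S] = 6.45·0.1319 = 0.8508
E[S²] = E[S]²(1+C_s²) = 0.1319²·(1+1.033) = 0.035369
Wq = λ·E[S²]/(2(1−ρ)) = 6.45·0.035369/(2·0.1492) = 0.76429 hr

Final: 0.76429 hr


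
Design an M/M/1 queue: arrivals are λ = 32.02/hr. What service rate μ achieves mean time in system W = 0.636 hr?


W = 1/(μ−λ) ⇒ μ − λ = 1/W = 1/0.636 = 1.5723
μ = λ + 1/W = 32.02 + 1.5723 = 33.5923 per hr

Final: 33.5923 /hr


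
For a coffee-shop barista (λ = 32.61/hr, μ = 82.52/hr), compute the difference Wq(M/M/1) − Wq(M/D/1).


ρ = 32.61/82.52 = 0.3952
Wq(M/M/1) = ρ/(μ−λ) = 0.3952/49.91 = 0.007918 hr
Wq(M/D/1) = ρ/(2(μ−λ)) = 0.003959 hr
Savings = 0.007918 − 0.003959 = 0.003959 hr

Final: 0.003959 hr


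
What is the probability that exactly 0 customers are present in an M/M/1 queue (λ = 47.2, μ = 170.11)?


ρ = 47.2/170.11 = 0.2775
P_n = (1−ρ)·ρ^n = (1 − 0.2775)·0.2775^0 = 0.7225·1.000000 = 0.722532

Final: 0.722532


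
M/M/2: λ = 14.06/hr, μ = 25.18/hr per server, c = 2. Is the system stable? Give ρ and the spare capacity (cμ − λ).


Total capacity cμ = 2·25.18 = 50.36/hr
ρ = λ/(cμ) = 14.06/50.36 = 0.2792
Stable ⇔ ρ < 1: YES
Spare capacity = cμ − λ = 50.36 − 14.06 = 36.30/hr

Final: ρ = 0.2792; stable; margin = 36.30/hr


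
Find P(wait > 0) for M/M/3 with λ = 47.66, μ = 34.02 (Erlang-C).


a = λ/μ = 1.4009; ρ = a/3 = 0.4670
P₀ = 0.235738 (from M/M/c formula)
C(c,a) = [a^c/(c!(1−ρ))]·P₀ = [2.74953/(6·0.5330)]·0.235738
= 0.85973·0.235738 = 0.202672

Final: 0.202672


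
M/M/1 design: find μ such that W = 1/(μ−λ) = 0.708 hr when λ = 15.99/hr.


W = 1/(μ−λ) ⇒ μ − λ = 1/W = 1/0.708 = 1.4124
μ = λ + 1/W = 15.99 + 1.4124 = 17.4024 per hr

Final: 17.4024 /hr


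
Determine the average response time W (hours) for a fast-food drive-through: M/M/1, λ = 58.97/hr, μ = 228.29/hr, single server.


W = 1/(μ−λ) = 1/(228.29 − 58.97) = 1/169.32 = 0.005906 hr

Final: 0.005906 hr


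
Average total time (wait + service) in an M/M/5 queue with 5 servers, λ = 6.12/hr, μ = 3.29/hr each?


a = 1.8602; ρ = 0.3720; P₀ = 0.154857
Lq = P₀·a^c·ρ/(c!(1−ρ)²) = 0.02712
Wq = Lq/λ = 0.02712/6.12 = 0.004431 hr
W = Wq + 1/μ = 0.004431 + 0.30395 = 0.30838 hr

Final: 0.30838 hr
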